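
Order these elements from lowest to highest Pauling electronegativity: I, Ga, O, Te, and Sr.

Atoms toward the upper right of the periodic table pull bonding electrons most strongly.
These span different periods and groups, so the two trends combine.
Ga > Sr: relative to Sr, both the across-period and down-group shifts push Ga's electronegativity up.
Te > Ga: period and group pull opposite ways; the across-period shift dominates (2.10 vs 1.81).
I > Te: both are in period 5; the period trend gives I the larger value.
O > I: period and group pull opposite ways; the down-group shift dominates (3.44 vs 2.66).
For reference (Pauling): O 3.44, Ga 1.81, Sr 0.95, Te 2.10, I 2.66.
So from lowest to highest: Sr < Ga < Te < I < O.

Sr < Ga < Te < I < O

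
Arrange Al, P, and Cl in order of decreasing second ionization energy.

Consider each +1 ion: Al⁺ still has 2 valence electrons; P⁺ still has 4 valence electrons; Cl⁺ still has 6 valence electrons.
All are still removing valence electrons, so compare the +1 ions as you would atoms: IE_2 generally rises across a period (higher Z_eff) and falls down a group (larger shell), subject to the usual subshell exceptions.
Valence configurations: Al⁺ [Ne]3s², P⁺ [Ne]3s²3p², Cl⁺ [Ne]3s²3p⁴.
Approximate IE_2 values (kJ/mol): Al 1817, P 1907, Cl 2298.
Hence IE_2: Al < P < Cl.

Cl > P > Al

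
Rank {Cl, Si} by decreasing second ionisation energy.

Consider each +1 ion: Cl⁺ still has 6 valence electrons; Si⁺ still has 3 valence electrons.
All are still removing valence electrons, so compare the +1 ions as you would atoms: IE_2 generally rises across a period (higher Z_eff) and falls down a group (larger shell), subject to the usual subshell exceptions.
Valence configurations: Cl⁺ [Ne]3s²3p⁴, Si⁺ [Ne]3s²3p¹.
The numbers (kJ/mol): Cl 2298, Si 1577.
So the second ionization energies run Si < Cl.

Cl > Si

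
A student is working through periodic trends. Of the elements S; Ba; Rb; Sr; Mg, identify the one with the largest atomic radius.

Rb

Across a period the added protons contract the valence shell; down a group each new principal shell makes the atom larger.
Here both period and group differ, so the two effects have to be weighed against each other.
Mg > S: Mg lies to the left of S in period 3, so the across-period effect alone puts Mg larger.
Sr > Mg: Sr sits below Mg in group 2, so the down-group effect alone puts Sr larger.
Ba > Sr: they share group 2; the group trend gives Ba the larger value.
Rb > Ba: the two effects oppose for this pair; the across-period effect wins (210 vs 196 pm).
For reference (pm): Mg 139, S 103, Rb 210, Sr 185, Ba 196.
The largest atomic radius among these belongs to Rb.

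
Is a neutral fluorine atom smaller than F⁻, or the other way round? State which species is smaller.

Forming F⁻ adds 1 electron to F. More electron–electron repulsion in the same shell, with unchanged nuclear charge, lets the cloud expand.
An anion is larger than its parent atom: F⁻ > F.

F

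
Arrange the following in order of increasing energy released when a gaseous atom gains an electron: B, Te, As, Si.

B < As < Si < Te

B is in period 2, group 13; Si is in period 3, group 14; As is in period 4, group 15; Te is in period 5, group 16.
Atoms with high Z_eff and room in the valence shell (especially the halogens) have the most exothermic electron affinities.
These sit on a diagonal, where the across-period and down-group effects partly cancel.
As > B: period and group pull opposite ways; the across-period shift dominates (78 vs 27 kJ/mol).
Si > As: period and group pull opposite ways; the down-group shift dominates (134 vs 78 kJ/mol).
Te > Si: the two effects oppose for this pair; the across-period effect wins (190 vs 134 kJ/mol).
Tabulated electron affinity (kJ/mol): B 27, Si 134, As 78, Te 190.
So from lowest to highest: B < As < Si < Te.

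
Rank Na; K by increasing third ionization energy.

K < Na

The third ionization energy removes an electron from the +2 ion. For each element: Na²⁺ is already 1 electron into the core; K²⁺ is already 1 electron into the core.
All of these are removing an electron from a noble-gas core or deeper; the smaller core (lower principal quantum number) is held far more tightly, and within a period the higher nuclear charge binds the same core more tightly.
Approximate IE_3 values (kJ/mol): Na 6910, K 4420.
Hence IE_3: K < Na.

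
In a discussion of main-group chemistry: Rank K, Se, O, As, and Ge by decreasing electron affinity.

Se, O, Ge, As, K

Electron affinity generally becomes more exothermic across a period toward the halogens and less exothermic down a group.
Here both period and group differ, so the two effects have to be weighed against each other.
As > K: both are in period 4; the period trend gives As the larger value.
Ge > As: this pair runs against the simple trend — see the exception note.
O > Ge: relative to Ge, both the across-period and down-group shifts push O's electron affinity up.
Se > O: this pair runs against the simple trend — see the exception note.
Note the exception: Ge has a higher electron affinity than As, contrary to the simple trend — adding an electron to As's half-filled 4p³ is unfavourable, so Ge (4p²) has the more exothermic EA.
Note the exception: Se has a higher electron affinity than O, contrary to the simple trend — O's compact 2p subshell gives strong electron–electron repulsion on the added electron.
For reference (kJ/mol): O 141, K 48, Ge 119, As 78, Se 195.
So from highest to lowest: Se > O > Ge > As > K.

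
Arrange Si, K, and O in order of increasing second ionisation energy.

Consider each +1 ion: Si⁺ still has 3 valence electrons; K⁺ is the bare [Ar] core; O⁺ still has 5 valence electrons.
Usually core removal costs more than valence removal, but here the competition is close: a tightly held n=2 valence electron can cost more to remove than an n=3 core electron, so the actual values have to decide it.
Valence configurations: Si⁺ [Ne]3s²3p¹, O⁺ [He]2s²2p³.
Approximate IE_2 values (kJ/mol): Si 1577, K 3052, O 3388.
Putting it together, IE_2: Si < K < O.

Si < K < O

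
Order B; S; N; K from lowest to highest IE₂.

S < B < N < K

Consider each +1 ion: B⁺ still has 2 valence electrons; S⁺ still has 5 valence electrons; N⁺ still has 4 valence electrons; K⁺ is the bare [Ar] core.
Pulling an electron out of a noble-gas core costs far more than removing a remaining valence electron, so K sits at the high end of IE_2.
Valence configurations: B⁺ [He]2s², S⁺ [Ne]3s²3p³, N⁺ [He]2s²2p².
Tabulated IE_2 (kJ/mol): B 2427, S 2252, N 2856, K 3052.
So the second ionization energies run S < B < N < K.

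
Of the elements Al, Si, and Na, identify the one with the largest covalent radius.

Na is in period 3, group 1; Al is in period 3, group 13; Si is in period 3, group 14.
Radius decreases left→right (rising Z_eff, same n) and increases top→bottom (higher n).
All lie in period 3, so atomic radius increases right to left.
The largest covalent radius among these belongs to Na.

Na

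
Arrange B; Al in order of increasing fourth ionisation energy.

Al < B

The fourth ionization energy removes an electron from the +3 ion. For each element: B³⁺ is the bare [He] core; Al³⁺ is the bare [Ne] core.
All of these are removing an electron from a noble-gas core or deeper; the smaller core (lower principal quantum number) is held far more tightly, and within a period the higher nuclear charge binds the same core more tightly.
Approximate IE_4 values (kJ/mol): B 25026, Al 11577.
Hence IE_4: Al < B.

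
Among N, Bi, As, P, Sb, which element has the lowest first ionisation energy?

N is in period 2, group 15; P is in period 3, group 15; As is in period 4, group 15; Sb is in period 5, group 15; Bi is in period 6, group 15.
IE₁ increases left→right with effective nuclear charge and decreases top→bottom as the valence shell moves farther out.
All are in group 15, so first ionization energy increases up the group.
The lowest first ionisation energy among these belongs to Bi.

Bi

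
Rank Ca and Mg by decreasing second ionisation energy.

Mg > Ca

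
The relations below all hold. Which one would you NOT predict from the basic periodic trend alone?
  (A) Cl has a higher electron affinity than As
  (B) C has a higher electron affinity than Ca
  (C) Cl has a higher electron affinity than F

(C)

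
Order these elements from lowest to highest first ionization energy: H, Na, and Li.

Na < Li < H

H is in period 1, group 1; Li is in period 2, group 1; Na is in period 3, group 1.
Across a period the outer electron is held more tightly (higher IE₁); down a group it sits in a higher shell, more shielded, and comes off more easily.
All are in group 1, so first ionization energy increases up the group.
So from lowest to highest: Na < Li < H.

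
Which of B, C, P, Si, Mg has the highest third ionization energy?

IE_3 is the cost of taking one more electron from the +2 cation: B²⁺ still has 1 valence electron; C²⁺ still has 2 valence electrons; P²⁺ still has 3 valence electrons; Si²⁺ still has 2 valence electrons; Mg²⁺ is the bare [Ne] core.
Core electrons are held far more tightly than valence electrons, so Mg tops the IE_3 order.
Valence configurations: B²⁺ [He]2s¹, C²⁺ [He]2s², P²⁺ [Ne]3s²3p¹, Si²⁺ [Ne]3s².
P²⁺ loses a lone 3p electron whereas Si²⁺ must break into a filled 3s² pair, so IE_3(Si) > IE_3(P) even though P has the higher nuclear charge.
The numbers (kJ/mol): B 3660, C 4620, P 2914, Si 3232, Mg 7733.
Putting it together, IE_3: P < Si < B < C < Mg.

Mg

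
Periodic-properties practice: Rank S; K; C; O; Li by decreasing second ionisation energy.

The second ionization energy removes an electron from the +1 ion. For each element: S⁺ still has 5 valence electrons; K⁺ is the bare [Ar] core; C⁺ still has 3 valence electrons; O⁺ still has 5 valence electrons; Li⁺ is the bare [He] core.
Usually core removal costs more than valence removal, but here the competition is close: a tightly held n=2 valence electron can cost more to remove than an n=3 core electron, so the actual values have to decide it.
Valence configurations: S⁺ [Ne]3s²3p³, C⁺ [He]2s²2p¹, O⁺ [He]2s²2p³.
Approximate IE_2 values (kJ/mol): S 2252, K 3052, C 2353, O 3388, Li 7298.
So the second ionization energies run S < C < K < O < Li.

Li > O > K > C > S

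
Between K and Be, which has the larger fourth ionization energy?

Consider each +3 ion: K³⁺ is already 2 electrons into the core; Be³⁺ is already 1 electron into the core.
All of these are removing an electron from a noble-gas core or deeper; the smaller core (lower principal quantum number) is held far more tightly, and within a period the higher nuclear charge binds the same core more tightly.
The numbers (kJ/mol): K 5877, Be 21007.
Hence IE_4: K < Be.

Be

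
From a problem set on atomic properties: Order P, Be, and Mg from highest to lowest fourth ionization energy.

Be, Mg, P

IE_4 is the cost of taking one more electron from the +3 cation: P³⁺ still has 2 valence electrons; Be³⁺ is already 1 electron into the core; Mg³⁺ is already 1 electron into the core.
Pulling an electron out of a noble-gas core costs far more than removing a remaining valence electron, so Mg and Be sit at the high end of IE_4.
The numbers (kJ/mol): P 4964, Be 21007, Mg 10543.
Hence IE_4: P < Mg < Be.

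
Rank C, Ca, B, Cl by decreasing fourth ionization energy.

B > Ca > C > Cl

The fourth ionization energy removes an electron from the +3 ion. For each element: C³⁺ still has 1 valence electron; Ca³⁺ is already 1 electron into the core; B³⁺ is the bare [He] core; Cl³⁺ still has 4 valence electrons.
Breaking into a closed-shell core is much more expensive than removing a leftover valence electron — Ca and B have the largest IE_4 here.
Valence configurations: C³⁺ [He]2s¹, Cl³⁺ [Ne]3s²3p².
Approximate IE_4 values (kJ/mol): C 6223, Ca 6491, B 25026, Cl 5159.
Hence IE_4: Cl < C < Ca < B.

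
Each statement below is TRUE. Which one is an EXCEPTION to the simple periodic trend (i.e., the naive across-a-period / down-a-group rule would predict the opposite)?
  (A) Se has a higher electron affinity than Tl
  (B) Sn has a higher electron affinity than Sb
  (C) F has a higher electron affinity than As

The general trend: electron affinity increases across a period and decreases down a group.
(A) Se (period 4, group 16) vs Tl (period 6, group 13): the stated order agrees with the simple trend.
(B) Sn (period 5, group 14) vs Sb (period 5, group 15): the stated order contradicts the simple trend.
(C) F (period 2, group 17) vs As (period 4, group 15): the stated order agrees with the simple trend.
The exception is (B): adding an electron to Sb's half-filled 5p³ is unfavourable, so Sn has the more exothermic EA.

(B)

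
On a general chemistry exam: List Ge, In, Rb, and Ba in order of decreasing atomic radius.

Ge is in period 4, group 14; Rb is in period 5, group 1; In is in period 5, group 13; Ba is in period 6, group 2.
Moving right in a period, electrons are added to the same shell under a stronger nuclear pull, so atoms get smaller; moving down, a new shell is opened and atoms get larger.
Here both period and group differ, so the two effects have to be weighed against each other.
In > Ge: both effects reinforce here, so In is clearly the larger of the two.
Ba > In: both effects reinforce here, so Ba is clearly the larger of the two.
Rb > Ba: the two effects oppose for this pair; the across-period effect wins (210 vs 196 pm).
Approximate values (pm): Ge 121, Rb 210, In 142, Ba 196.
So from largest to smallest: Rb > Ba > In > Ge.

Rb, Ba, In, Ge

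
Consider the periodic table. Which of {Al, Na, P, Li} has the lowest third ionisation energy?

Al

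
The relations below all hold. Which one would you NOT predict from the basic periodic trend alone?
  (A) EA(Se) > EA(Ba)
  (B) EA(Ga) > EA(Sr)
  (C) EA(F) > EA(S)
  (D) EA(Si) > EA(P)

(D)

The general trend: electron affinity increases across a period and decreases down a group.
(A) Se (period 4, group 16) vs Ba (period 6, group 2): the stated order agrees with the simple trend.
(B) Ga (period 4, group 13) vs Sr (period 5, group 2): the stated order agrees with the simple trend.
(C) F (period 2, group 17) vs S (period 3, group 16): the stated order agrees with the simple trend.
(D) Si (period 3, group 14) vs P (period 3, group 15): the stated order contradicts the simple trend.
The exception is (D): adding an electron to P's half-filled 3p³ is unfavourable, so Si (3p²) has the more exothermic EA.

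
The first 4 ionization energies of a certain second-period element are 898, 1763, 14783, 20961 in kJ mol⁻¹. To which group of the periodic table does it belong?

Group 2

Look for the largest jump between consecutive ionization energies: IE3/IE2 ≈ 8.4, far larger than any earlier ratio.
That jump marks the point where a core electron is being removed. So the atom has 2 valence electrons.
A main-group element with 2 valence electrons is in group 2.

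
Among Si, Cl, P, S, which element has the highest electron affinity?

Cl

Si is in period 3, group 14; P is in period 3, group 15; S is in period 3, group 16; Cl is in period 3, group 17.
Atoms with high Z_eff and room in the valence shell (especially the halogens) have the most exothermic electron affinities.
All lie in period 3; the across-period trend (electron affinity increases left to right) applies, with the exception below.
Note the exception: Si has a higher electron affinity than P, contrary to the simple trend — adding an electron to P's half-filled 3p³ is unfavourable, so Si (3p²) has the more exothermic EA.
Approximate values (kJ/mol): Si 134, P 72, S 200, Cl 349.
The highest electron affinity among these belongs to Cl.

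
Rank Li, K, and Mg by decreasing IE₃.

Li > Mg > K

After 2 electrons have been removed, what remains? Li²⁺ is already 1 electron into the core; K²⁺ is already 1 electron into the core; Mg²⁺ is the bare [Ne] core.
All of these are removing an electron from a noble-gas core or deeper; the smaller core (lower principal quantum number) is held far more tightly, and within a period the higher nuclear charge binds the same core more tightly.
Tabulated IE_3 (kJ/mol): Li 11815, K 4420, Mg 7733.
So the third ionization energies run K < Mg < Li.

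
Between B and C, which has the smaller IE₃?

B

After 2 electrons have been removed, what remains? B²⁺ still has 1 valence electron; C²⁺ still has 2 valence electrons.
All are still removing valence electrons, so compare the +2 ions as you would atoms: IE_3 generally rises across a period (higher Z_eff) and falls down a group (larger shell), subject to the usual subshell exceptions.
Valence configurations: B²⁺ [He]2s¹, C²⁺ [He]2s².
Approximate IE_3 values (kJ/mol): B 3660, C 4620.
So the third ionization energies run B < C.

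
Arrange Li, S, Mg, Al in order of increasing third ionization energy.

Al, S, Mg, Li

IE_3 is the cost of taking one more electron from the +2 cation: Li²⁺ is already 1 electron into the core; S²⁺ still has 4 valence electrons; Mg²⁺ is the bare [Ne] core; Al²⁺ still has 1 valence electron.
Breaking into a closed-shell core is much more expensive than removing a leftover valence electron — Mg and Li have the largest IE_3 here.
Valence configurations: S²⁺ [Ne]3s²3p², Al²⁺ [Ne]3s¹.
Approximate IE_3 values (kJ/mol): Li 11815, S 3357, Mg 7733, Al 2745.
Overall IE_3 order: Al < S < Mg < Li.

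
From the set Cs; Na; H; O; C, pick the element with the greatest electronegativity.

H is in period 1, group 1; C is in period 2, group 14; O is in period 2, group 16; Na is in period 3, group 1; Cs is in period 6, group 1.
Atoms toward the upper right of the periodic table pull bonding electrons most strongly.
These span different periods and groups, so the two trends combine.
Na > Cs: they share group 1; the group trend gives Na the larger value.
H > Na: they share group 1; the group trend gives H the larger value.
C > H: period and group pull opposite ways; the across-period shift dominates (2.55 vs 2.20).
O > C: both are in period 2; the period trend gives O the larger value.
For reference (Pauling): H 2.20, C 2.55, O 3.44, Na 0.93, Cs 0.79.
The greatest electronegativity among these belongs to O.

O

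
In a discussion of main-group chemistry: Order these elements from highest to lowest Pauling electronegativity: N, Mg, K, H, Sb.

Smaller atoms with higher effective nuclear charge are more electronegative.
Neither a single period nor a single group — weigh both effects.
Mg > K: both effects reinforce here, so Mg is clearly the higher of the two.
Sb > Mg: the two effects oppose for this pair; the across-period effect wins (2.05 vs 1.31).
H > Sb: the two effects oppose for this pair; the down-group effect wins (2.20 vs 2.05).
N > H: the two effects oppose for this pair; the across-period effect wins (3.04 vs 2.20).
Tabulated electronegativity (Pauling): H 2.20, N 3.04, Mg 1.31, K 0.82, Sb 2.05.
So from highest to lowest: N > H > Sb > Mg > K.

N > H > Sb > Mg > K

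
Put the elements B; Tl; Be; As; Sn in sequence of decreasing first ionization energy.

As > Be > B > Sn > Tl

Be is in period 2, group 2; B is in period 2, group 13; As is in period 4, group 15; Sn is in period 5, group 14; Tl is in period 6, group 13.
Removing the outermost electron gets harder across a period and easier down a group.
Neither a single period nor a single group — weigh both effects.
Sn > Tl: relative to Tl, both the across-period and down-group shifts push Sn's first ionization energy up.
B > Sn: period and group pull opposite ways; the down-group shift dominates (801 vs 709 kJ/mol).
Be > B: this pair runs against the simple trend — see the exception note.
As > Be: period and group pull opposite ways; the across-period shift dominates (947 vs 900 kJ/mol).
Note the exception: Be has a higher first ionization energy than B, contrary to the simple trend — removing B's lone 2p electron is easier than breaking Be's filled 2s².
For reference (kJ/mol): Be 900, B 801, As 947, Sn 709, Tl 589.
So from highest to lowest: As > Be > B > Sn > Tl.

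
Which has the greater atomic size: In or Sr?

Sr

Atomic radius shrinks across a period as nuclear charge pulls the same shell inward, and grows down a group as new shells are added.
All lie in period 5, so atomic radius increases right to left.
So Sr has the greater atomic size (Sr > In).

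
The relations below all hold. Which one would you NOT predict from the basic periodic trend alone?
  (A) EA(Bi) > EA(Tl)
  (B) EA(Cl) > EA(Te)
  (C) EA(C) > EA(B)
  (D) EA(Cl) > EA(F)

(D)

The general trend: electron affinity increases across a period and decreases down a group.
(A) Bi (period 6, group 15) vs Tl (period 6, group 13): the stated order agrees with the simple trend.
(B) Cl (period 3, group 17) vs Te (period 5, group 16): the stated order agrees with the simple trend.
(C) C (period 2, group 14) vs B (period 2, group 13): the stated order agrees with the simple trend.
(D) Cl (period 3, group 17) vs F (period 2, group 17): the stated order contradicts the simple trend.
The exception is (D): F's small 2p subshell makes the incoming electron feel strong e⁻–e⁻ repulsion, so Cl actually releases more energy on gaining an electron.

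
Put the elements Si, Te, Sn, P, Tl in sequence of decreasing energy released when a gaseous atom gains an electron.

Si is in period 3, group 14; P is in period 3, group 15; Sn is in period 5, group 14; Te is in period 5, group 16; Tl is in period 6, group 13.
EA tends to increase across a period and decrease down a group, though the pattern is less regular than for IE or radius.
Here both period and group differ, so the two effects have to be weighed against each other.
P > Tl: relative to Tl, both the across-period and down-group shifts push P's electron affinity up.
Sn > P: this pair runs against the simple trend — see the exception note.
Si > Sn: Si sits above Sn in group 14, so the down-group effect alone puts Si higher.
Te > Si: period and group pull opposite ways; the across-period shift dominates (190 vs 134 kJ/mol).
Note the exception: Sn has a higher electron affinity than P, contrary to the simple trend — adding an electron to P's half-filled np³ subshell costs electron-pairing energy.
Note the exception: Si has a higher electron affinity than P, contrary to the simple trend — adding an electron to P's half-filled 3p³ is unfavourable, so Si (3p²) has the more exothermic EA.
For reference (kJ/mol): Si 134, P 72, Sn 107, Te 190, Tl 19.
So from highest to lowest: Te > Si > Sn > P > Tl.

Te > Si > Sn > P > Tl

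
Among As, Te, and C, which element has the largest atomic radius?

C is in period 2, group 14; As is in period 4, group 15; Te is in period 5, group 16.
Atomic radius shrinks across a period as nuclear charge pulls the same shell inward, and grows down a group as new shells are added.
Neither a single period nor a single group — weigh both effects.
As > C: period and group pull opposite ways; the down-group shift dominates (121 vs 75 pm).
Te > As: the two effects oppose for this pair; the down-group effect wins (136 vs 121 pm).
For reference (pm): C 75, As 121, Te 136.
The largest atomic radius among these belongs to Te.

Te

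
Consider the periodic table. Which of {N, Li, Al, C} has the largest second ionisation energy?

The second ionization energy removes an electron from the +1 ion. For each element: N⁺ still has 4 valence electrons; Li⁺ is the bare [He] core; Al⁺ still has 2 valence electrons; C⁺ still has 3 valence electrons.
Breaking into a closed-shell core is much more expensive than removing a leftover valence electron — Li has the largest IE_2 here.
Valence configurations: N⁺ [He]2s²2p², Al⁺ [Ne]3s², C⁺ [He]2s²2p¹.
Tabulated IE_2 (kJ/mol): N 2856, Li 7298, Al 1817, C 2353.
So the second ionization energies run Al < C < N < Li.

Li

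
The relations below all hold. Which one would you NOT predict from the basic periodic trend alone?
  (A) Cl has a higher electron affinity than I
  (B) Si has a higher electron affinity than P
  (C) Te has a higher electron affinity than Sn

The general trend: electron affinity increases across a period and decreases down a group.
(A) Cl (period 3, group 17) vs I (period 5, group 17): the stated order agrees with the simple trend.
(B) Si (period 3, group 14) vs P (period 3, group 15): the stated order contradicts the simple trend.
(C) Te (period 5, group 16) vs Sn (period 5, group 14): the stated order agrees with the simple trend.
The exception is (B): adding an electron to P's half-filled 3p³ is unfavourable, so Si (3p²) has the more exothermic EA.

(B)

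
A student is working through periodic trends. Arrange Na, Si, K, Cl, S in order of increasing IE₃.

Si < S < Cl < K < Na

The third ionization energy removes an electron from the +2 ion. For each element: Na²⁺ is already 1 electron into the core; Si²⁺ still has 2 valence electrons; K²⁺ is already 1 electron into the core; Cl²⁺ still has 5 valence electrons; S²⁺ still has 4 valence electrons.
Breaking into a closed-shell core is much more expensive than removing a leftover valence electron — K and Na have the largest IE_3 here.
Valence configurations: Si²⁺ [Ne]3s², Cl²⁺ [Ne]3s²3p³, S²⁺ [Ne]3s²3p².
The numbers (kJ/mol): Na 6910, Si 3232, K 4420, Cl 3822, S 3357.
Hence IE_3: Si < S < Cl < K < Na.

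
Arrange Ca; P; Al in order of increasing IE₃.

Al, P, Ca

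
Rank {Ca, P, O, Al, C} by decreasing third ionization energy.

O > Ca > C > P > Al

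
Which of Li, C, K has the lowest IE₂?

C

After 1 electron has been removed, what remains? Li⁺ is the bare [He] core; C⁺ still has 3 valence electrons; K⁺ is the bare [Ar] core.
Breaking into a closed-shell core is much more expensive than removing a leftover valence electron — K and Li have the largest IE_2 here.
The numbers (kJ/mol): Li 7298, C 2353, K 3052.
Overall IE_2 order: C < K < Li.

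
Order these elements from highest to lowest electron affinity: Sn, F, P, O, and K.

F > O > Sn > P > K

EA tends to increase across a period and decrease down a group, though the pattern is less regular than for IE or radius.
Here both period and group differ, so the two effects have to be weighed against each other.
P > K: both effects reinforce here, so P is clearly the higher of the two.
Sn > P: this pair runs against the simple trend — see the exception note.
O > Sn: both effects reinforce here, so O is clearly the higher of the two.
F > O: F lies to the right of O in period 2, so the across-period effect alone puts F higher.
Note the exception: Sn has a higher electron affinity than P, contrary to the simple trend — adding an electron to P's half-filled np³ subshell costs electron-pairing energy.
Tabulated electron affinity (kJ/mol): O 141, F 328, P 72, K 48, Sn 107.
So from highest to lowest: F > O > Sn > P > K.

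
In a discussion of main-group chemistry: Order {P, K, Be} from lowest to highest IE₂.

Be < P < K

IE_2 is the cost of taking one more electron from the +1 cation: P⁺ still has 4 valence electrons; K⁺ is the bare [Ar] core; Be⁺ still has 1 valence electron.
Pulling an electron out of a noble-gas core costs far more than removing a remaining valence electron, so K sits at the high end of IE_2.
Valence configurations: P⁺ [Ne]3s²3p², Be⁺ [He]2s¹.
The numbers (kJ/mol): P 1907, K 3052, Be 1757.
Overall IE_2 order: Be < P < K.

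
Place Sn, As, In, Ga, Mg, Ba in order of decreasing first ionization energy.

As > Mg > Sn > Ga > In > Ba

Mg is in period 3, group 2; Ga is in period 4, group 13; As is in period 4, group 15; In is in period 5, group 13; Sn is in period 5, group 14; Ba is in period 6, group 2.
Removing the outermost electron gets harder across a period and easier down a group.
Here both period and group differ, so the two effects have to be weighed against each other.
In > Ba: both effects reinforce here, so In is clearly the higher of the two.
Ga > In: they share group 13; the group trend gives Ga the larger value.
Sn > Ga: period and group pull opposite ways; the across-period shift dominates (709 vs 579 kJ/mol).
Mg > Sn: the two effects oppose for this pair; the down-group effect wins (738 vs 709 kJ/mol).
As > Mg: the two effects oppose for this pair; the across-period effect wins (947 vs 738 kJ/mol).
Tabulated first ionization energy (kJ/mol): Mg 738, Ga 579, As 947, In 558, Sn 709, Ba 503.
So from highest to lowest: As > Mg > Sn > Ga > In > Ba.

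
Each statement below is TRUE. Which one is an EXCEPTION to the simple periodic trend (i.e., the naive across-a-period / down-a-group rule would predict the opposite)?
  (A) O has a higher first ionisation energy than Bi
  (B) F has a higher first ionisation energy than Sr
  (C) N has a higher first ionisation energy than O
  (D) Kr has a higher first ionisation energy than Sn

The general trend: first ionisation energy increases across a period and decreases down a group.
(A) O (period 2, group 16) vs Bi (period 6, group 15): the stated order agrees with the simple trend.
(B) F (period 2, group 17) vs Sr (period 5, group 2): the stated order agrees with the simple trend.
(C) N (period 2, group 15) vs O (period 2, group 16): the stated order contradicts the simple trend.
(D) Kr (period 4, group 18) vs Sn (period 5, group 14): the stated order agrees with the simple trend.
The exception is (C): pairing an electron in O's 2p⁴ costs repulsion energy, so O ionizes more easily than half-filled N (2p³).

(C)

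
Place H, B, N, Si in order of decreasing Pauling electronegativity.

N, H, B, Si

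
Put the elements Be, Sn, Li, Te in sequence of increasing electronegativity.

Li < Be < Sn < Te

EN rises left→right (higher Z_eff, smaller atoms) and falls top→bottom (larger, more shielded atoms).
Here both period and group differ, so the two effects have to be weighed against each other.
Be > Li: both are in period 2; the period trend gives Be the larger value.
Sn > Be: period and group pull opposite ways; the across-period shift dominates (1.96 vs 1.57).
Te > Sn: Te lies to the right of Sn in period 5, so the across-period effect alone puts Te higher.
Approximate values (Pauling): Li 0.98, Be 1.57, Sn 1.96, Te 2.10.
So from lowest to highest: Li < Be < Sn < Te.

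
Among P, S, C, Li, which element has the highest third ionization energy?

Li

After 2 electrons have been removed, what remains? P²⁺ still has 3 valence electrons; S²⁺ still has 4 valence electrons; C²⁺ still has 2 valence electrons; Li²⁺ is already 1 electron into the core.
Pulling an electron out of a noble-gas core costs far more than removing a remaining valence electron, so Li sits at the high end of IE_3.
Valence configurations: P²⁺ [Ne]3s²3p¹, S²⁺ [Ne]3s²3p², C²⁺ [He]2s².
Approximate IE_3 values (kJ/mol): P 2914, S 3357, C 4620, Li 11815.
Hence IE_3: P < S < C < Li.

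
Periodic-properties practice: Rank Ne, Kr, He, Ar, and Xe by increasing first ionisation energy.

Xe < Kr < Ar < Ne < He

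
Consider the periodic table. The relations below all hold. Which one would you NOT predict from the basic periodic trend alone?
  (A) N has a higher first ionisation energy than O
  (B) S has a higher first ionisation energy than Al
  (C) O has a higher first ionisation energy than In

(A)

The general trend: first ionisation energy increases across a period and decreases down a group.
(A) N (period 2, group 15) vs O (period 2, group 16): the stated order contradicts the simple trend.
(B) S (period 3, group 16) vs Al (period 3, group 13): the stated order agrees with the simple trend.
(C) O (period 2, group 16) vs In (period 5, group 13): the stated order agrees with the simple trend.
The exception is (A): pairing an electron in O's 2p⁴ costs repulsion energy, so O ionizes more easily than half-filled N (2p³).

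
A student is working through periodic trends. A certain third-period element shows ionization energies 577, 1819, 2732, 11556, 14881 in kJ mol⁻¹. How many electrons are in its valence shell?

3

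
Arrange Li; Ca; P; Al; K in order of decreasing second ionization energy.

Li > K > P > Al > Ca

The second ionization energy removes an electron from the +1 ion. For each element: Li⁺ is the bare [He] core; Ca⁺ still has 1 valence electron; P⁺ still has 4 valence electrons; Al⁺ still has 2 valence electrons; K⁺ is the bare [Ar] core.
Breaking into a closed-shell core is much more expensive than removing a leftover valence electron — K and Li have the largest IE_2 here.
Valence configurations: Ca⁺ [Ar]4s¹, P⁺ [Ne]3s²3p², Al⁺ [Ne]3s².
Approximate IE_2 values (kJ/mol): Li 7298, Ca 1145, P 1907, Al 1817, K 3052.
Hence IE_2: Ca < Al < P < K < Li.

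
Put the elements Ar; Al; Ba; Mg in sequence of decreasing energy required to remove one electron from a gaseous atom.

Ar > Mg > Al > Ba

Mg is in period 3, group 2; Al is in period 3, group 13; Ar is in period 3, group 18; Ba is in period 6, group 2.
Across a period the outer electron is held more tightly (higher IE₁); down a group it sits in a higher shell, more shielded, and comes off more easily.
Neither a single period nor a single group — weigh both effects.
Al > Ba: relative to Ba, both the across-period and down-group shifts push Al's first ionization energy up.
Mg > Al: this pair runs against the simple trend — see the exception note.
Ar > Mg: Ar lies to the right of Mg in period 3, so the across-period effect alone puts Ar higher.
Note the exception: Mg has a higher first ionization energy than Al, contrary to the simple trend — Al's single 3p electron is easier to remove than one from Mg's filled 3s².
For reference (kJ/mol): Mg 738, Al 578, Ar 1521, Ba 503.
So from highest to lowest: Ar > Mg > Al > Ba.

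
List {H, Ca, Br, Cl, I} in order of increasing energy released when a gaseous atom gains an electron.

H is in period 1, group 1; Cl is in period 3, group 17; Ca is in period 4, group 2; Br is in period 4, group 17; I is in period 5, group 17.
Electron affinity generally becomes more exothermic across a period toward the halogens and less exothermic down a group.
Neither a single period nor a single group — weigh both effects.
H > Ca: period and group pull opposite ways; the down-group shift dominates (73 vs 2 kJ/mol).
I > H: the two effects oppose for this pair; the across-period effect wins (295 vs 73 kJ/mol).
Br > I: Br sits above I in group 17, so the down-group effect alone puts Br higher.
Cl > Br: Cl sits above Br in group 17, so the down-group effect alone puts Cl higher.
For reference (kJ/mol): H 73, Cl 349, Ca 2, Br 325, I 295.
So from lowest to highest: Ca < H < I < Br < Cl.

Ca < H < I < Br < Cl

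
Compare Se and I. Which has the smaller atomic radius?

Se

Radius decreases left→right (rising Z_eff, same n) and increases top→bottom (higher n).
A diagonal step moves right (one effect) and down (the opposite effect) at once.
I > Se: the two effects oppose for this pair; the down-group effect wins (133 vs 116 pm).
Tabulated atomic radius (pm): Se 116, I 133.
So Se has the smaller atomic radius (Se < I).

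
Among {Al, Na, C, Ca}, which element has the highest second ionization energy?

Consider each +1 ion: Al⁺ still has 2 valence electrons; Na⁺ is the bare [Ne] core; C⁺ still has 3 valence electrons; Ca⁺ still has 1 valence electron.
Pulling an electron out of a noble-gas core costs far more than removing a remaining valence electron, so Na sits at the high end of IE_2.
Valence configurations: Al⁺ [Ne]3s², C⁺ [He]2s²2p¹, Ca⁺ [Ar]4s¹.
Tabulated IE_2 (kJ/mol): Al 1817, Na 4562, C 2353, Ca 1145.
Putting it together, IE_2: Ca < Al < C < Na.

Na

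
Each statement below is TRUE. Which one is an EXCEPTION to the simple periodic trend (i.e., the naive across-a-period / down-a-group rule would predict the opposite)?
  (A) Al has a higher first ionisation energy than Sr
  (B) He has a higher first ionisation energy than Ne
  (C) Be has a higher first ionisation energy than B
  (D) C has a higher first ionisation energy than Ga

(C)

The general trend: first ionisation energy increases across a period and decreases down a group.
(A) Al (period 3, group 13) vs Sr (period 5, group 2): the stated order agrees with the simple trend.
(B) He (period 1, group 18) vs Ne (period 2, group 18): the stated order agrees with the simple trend.
(C) Be (period 2, group 2) vs B (period 2, group 13): the stated order contradicts the simple trend.
(D) C (period 2, group 14) vs Ga (period 4, group 13): the stated order agrees with the simple trend.
The exception is (C): removing B's lone 2p electron is easier than breaking Be's filled 2s².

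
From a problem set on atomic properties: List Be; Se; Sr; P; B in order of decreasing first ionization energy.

Be is in period 2, group 2; B is in period 2, group 13; P is in period 3, group 15; Se is in period 4, group 16; Sr is in period 5, group 2.
IE₁ increases left→right with effective nuclear charge and decreases top→bottom as the valence shell moves farther out.
Here both period and group differ, so the two effects have to be weighed against each other.
B > Sr: relative to Sr, both the across-period and down-group shifts push B's first ionization energy up.
Be > B: this pair runs against the simple trend — see the exception note.
Se > Be: period and group pull opposite ways; the across-period shift dominates (941 vs 900 kJ/mol).
P > Se: period and group pull opposite ways; the down-group shift dominates (1012 vs 941 kJ/mol).
Note the exception: Be has a higher first ionization energy than B, contrary to the simple trend — removing B's lone 2p electron is easier than breaking Be's filled 2s².
Approximate values (kJ/mol): Be 900, B 801, P 1012, Se 941, Sr 550.
So from highest to lowest: P > Se > Be > B > Sr.

P > Se > Be > B > Sr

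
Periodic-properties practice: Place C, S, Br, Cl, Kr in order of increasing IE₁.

C is in period 2, group 14; S is in period 3, group 16; Cl is in period 3, group 17; Br is in period 4, group 17; Kr is in period 4, group 18.
Removing the outermost electron gets harder across a period and easier down a group.
These span different periods and groups, so the two trends combine.
C > S: period and group pull opposite ways; the down-group shift dominates (1086 vs 1000 kJ/mol).
Br > C: period and group pull opposite ways; the across-period shift dominates (1140 vs 1086 kJ/mol).
Cl > Br: they share group 17; the group trend gives Cl the larger value.
Kr > Cl: the two effects oppose for this pair; the across-period effect wins (1351 vs 1251 kJ/mol).
For reference (kJ/mol): C 1086, S 1000, Cl 1251, Br 1140, Kr 1351.
So from lowest to highest: S < C < Br < Cl < Kr.

S, C, Br, Cl, Kr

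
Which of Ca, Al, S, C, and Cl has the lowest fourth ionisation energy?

S

IE_4 is the cost of taking one more electron from the +3 cation: Ca³⁺ is already 1 electron into the core; Al³⁺ is the bare [Ne] core; S³⁺ still has 3 valence electrons; C³⁺ still has 1 valence electron; Cl³⁺ still has 4 valence electrons.
Pulling an electron out of a noble-gas core costs far more than removing a remaining valence electron, so Ca and Al sit at the high end of IE_4.
Valence configurations: S³⁺ [Ne]3s²3p¹, C³⁺ [He]2s¹, Cl³⁺ [Ne]3s²3p².
Approximate IE_4 values (kJ/mol): Ca 6491, Al 11577, S 4556, C 6223, Cl 5159.
Overall IE_4 order: S < Cl < C < Ca < Al.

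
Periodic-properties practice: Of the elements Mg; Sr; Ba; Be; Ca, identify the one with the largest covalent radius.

Ba

Atomic radius shrinks across a period as nuclear charge pulls the same shell inward, and grows down a group as new shells are added.
All are in group 2, so atomic radius increases down the group.
The largest covalent radius among these belongs to Ba.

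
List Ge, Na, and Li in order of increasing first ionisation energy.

Na < Li < Ge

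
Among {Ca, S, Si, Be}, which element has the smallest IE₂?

Ca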